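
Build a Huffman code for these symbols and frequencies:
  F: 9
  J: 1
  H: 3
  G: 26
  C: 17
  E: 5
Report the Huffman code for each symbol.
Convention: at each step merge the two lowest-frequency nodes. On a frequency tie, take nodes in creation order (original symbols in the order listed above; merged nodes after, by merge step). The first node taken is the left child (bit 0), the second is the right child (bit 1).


Huffman tree construction:
Step 1: Merge J(1) + H(3) = 4
Step 2: Merge (J+H)(4) + E(5) = 9
Step 3: Merge F(9) + ((J+H)+E)(9) = 18
Step 4: Merge C(17) + (F+((J+H)+E))(18) = 35
Step 5: Merge G(26) + (C+(F+((J+H)+E)))(35) = 61
Read each symbol's code off the tree from the root (left child = 0, right child = 1).

Codes:
  F: 110 (length 3)
  J: 11100 (length 5)
  H: 11101 (length 5)
  G: 0 (length 1)
  C: 10 (length 2)
  E: 1111 (length 4)
Average code length: 127/61 = 2.0820 bits/symbol


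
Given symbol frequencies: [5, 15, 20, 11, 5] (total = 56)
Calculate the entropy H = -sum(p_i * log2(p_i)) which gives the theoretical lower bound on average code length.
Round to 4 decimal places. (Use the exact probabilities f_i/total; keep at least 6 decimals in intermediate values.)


Per-symbol terms -p_i * log2(p_i) with p_i = f_i/56:
  p = 5/56 = 0.089286: log2(p) = -3.485427, -p*log2(p) = 0.311199
  p = 15/56 = 0.267857: log2(p) = -1.900464, -p*log2(p) = 0.509053
  p = 20/56 = 0.357143: log2(p) = -1.485427, -p*log2(p) = 0.530510
  p = 11/56 = 0.196429: log2(p) = -2.347923, -p*log2(p) = 0.461199
  p = 5/56 = 0.089286: log2(p) = -3.485427, -p*log2(p) = 0.311199
H = 0.311199 + 0.509053 + 0.530510 + 0.461199 + 0.311199 = 2.123160

H = 2.1232 bits/symbol


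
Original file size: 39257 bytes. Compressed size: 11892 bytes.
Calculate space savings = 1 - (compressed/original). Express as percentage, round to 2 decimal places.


ratio = compressed/original = 11892/39257 = 0.302927
savings = 1 - ratio = 1 - 0.302927 = 0.697073
as a percentage: 0.697073 * 100 = 69.71%

Space savings = 1 - 11892/39257 = 69.71%


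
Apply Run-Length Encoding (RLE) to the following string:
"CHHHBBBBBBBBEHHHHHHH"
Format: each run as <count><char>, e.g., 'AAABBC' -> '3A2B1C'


Scanning runs left to right:
  i=0: run of 'C' x 1 -> '1C'
  i=1: run of 'H' x 3 -> '3H'
  i=4: run of 'B' x 8 -> '8B'
  i=12: run of 'E' x 1 -> '1E'
  i=13: run of 'H' x 7 -> '7H'

RLE = 1C3H8B1E7H


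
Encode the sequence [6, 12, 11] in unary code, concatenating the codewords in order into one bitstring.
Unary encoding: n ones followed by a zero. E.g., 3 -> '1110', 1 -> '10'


Encode each number as n ones followed by a terminating 0:
  6 -> 1111110 (7 bits)
  12 -> 1111111111110 (13 bits)
  11 -> 111111111110 (12 bits)
Total length = 7 + 13 + 12 = 32 bits.

Unary([6, 12, 11]) = 11111101111111111110111111111110 (32 bits)


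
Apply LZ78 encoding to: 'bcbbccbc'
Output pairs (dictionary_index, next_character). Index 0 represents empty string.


LZ78 encoding steps:
Dictionary: {0: ''}
Step 1: w='' (idx 0), next='b' -> output (0, 'b'), add 'b' as idx 1
Step 2: w='' (idx 0), next='c' -> output (0, 'c'), add 'c' as idx 2
Step 3: w='b' (idx 1), next='b' -> output (1, 'b'), add 'bb' as idx 3
Step 4: w='c' (idx 2), next='c' -> output (2, 'c'), add 'cc' as idx 4
Step 5: w='b' (idx 1), next='c' -> output (1, 'c'), add 'bc' as idx 5


Encoded: [(0, 'b'), (0, 'c'), (1, 'b'), (2, 'c'), (1, 'c')]


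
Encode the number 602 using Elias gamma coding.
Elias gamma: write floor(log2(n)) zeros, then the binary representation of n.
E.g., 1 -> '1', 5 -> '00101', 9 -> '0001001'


num_bits = floor(log2(602)) + 1 = 10
leading_zeros = num_bits - 1 = 9
binary(602) = 1001011010

Elias gamma(602) = '000000000' + '1001011010' = 0000000001001011010 (19 bits)


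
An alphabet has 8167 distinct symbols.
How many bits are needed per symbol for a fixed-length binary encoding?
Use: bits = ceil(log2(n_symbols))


log2(8167) = 12.9956
Bracket: 2^12 = 4096 < 8167 <= 2^13 = 8192
So ceil(log2(8167)) = 13

bits = ceil(log2(8167)) = ceil(12.9956) = 13 bits


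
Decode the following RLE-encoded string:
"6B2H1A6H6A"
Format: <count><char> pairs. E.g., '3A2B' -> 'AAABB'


Expanding each <count><char> pair:
  6B -> 'BBBBBB'
  2H -> 'HH'
  1A -> 'A'
  6H -> 'HHHHHH'
  6A -> 'AAAAAA'

Decoded = BBBBBBHHAHHHHHHAAAAAA


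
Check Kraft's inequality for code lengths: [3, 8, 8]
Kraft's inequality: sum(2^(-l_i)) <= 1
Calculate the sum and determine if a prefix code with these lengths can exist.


Sum = 2^(-3) + 2^(-8) + 2^(-8)
    = 0.125 + 0.00390625 + 0.00390625
    = 34/256 = 0.1328125
Since 0.1328125 <= 1, Kraft's inequality IS satisfied.
A prefix code with these lengths CAN exist.

Kraft sum = 0.1328125. Satisfied.


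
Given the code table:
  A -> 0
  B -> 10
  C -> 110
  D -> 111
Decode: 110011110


Decoding:
110 -> C
0 -> A
111 -> D
10 -> B


Result: CADB


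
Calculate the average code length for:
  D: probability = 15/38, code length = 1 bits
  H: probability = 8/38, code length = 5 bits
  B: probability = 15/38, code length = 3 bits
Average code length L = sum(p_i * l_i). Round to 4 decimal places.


Weighted contributions p_i * l_i:
  D: (15/38) * 1 = 15/38
  H: (8/38) * 5 = 40/38
  B: (15/38) * 3 = 45/38
Sum = (15 + 40 + 45)/38 = 100/38

L = 100/38 = 2.6316 bits/symbol


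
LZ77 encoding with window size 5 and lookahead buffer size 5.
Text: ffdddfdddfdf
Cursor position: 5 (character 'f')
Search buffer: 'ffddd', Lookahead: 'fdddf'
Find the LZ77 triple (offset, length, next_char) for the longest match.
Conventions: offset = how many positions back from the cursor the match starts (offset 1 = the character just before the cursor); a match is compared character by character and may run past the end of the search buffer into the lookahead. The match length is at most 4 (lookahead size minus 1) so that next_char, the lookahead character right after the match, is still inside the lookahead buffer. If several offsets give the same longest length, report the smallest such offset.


Try each offset into the search buffer:
  offset=1 (pos 4, char 'd'): match length 0
  offset=2 (pos 3, char 'd'): match length 0
  offset=3 (pos 2, char 'd'): match length 0
  offset=4 (pos 1, char 'f'): match length 4
  offset=5 (pos 0, char 'f'): match length 1
Longest match has length 4 at offset 4.
next_char = character at position 5 + 4 = 9 -> 'f'

Best match: offset=4, length=4 (matching 'fddd' starting at position 1)
LZ77 triple: (4, 4, 'f')


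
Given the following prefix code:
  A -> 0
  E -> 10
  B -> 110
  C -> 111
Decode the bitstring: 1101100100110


Decoding step by step:
Bits 110 -> B
Bits 110 -> B
Bits 0 -> A
Bits 10 -> E
Bits 0 -> A
Bits 110 -> B


Decoded message: BBAEAB


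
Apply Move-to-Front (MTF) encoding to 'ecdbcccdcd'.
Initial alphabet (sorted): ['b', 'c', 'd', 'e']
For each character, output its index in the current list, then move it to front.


MTF encoding:
'e': index 3 in ['b', 'c', 'd', 'e'] -> ['e', 'b', 'c', 'd']
'c': index 2 in ['e', 'b', 'c', 'd'] -> ['c', 'e', 'b', 'd']
'd': index 3 in ['c', 'e', 'b', 'd'] -> ['d', 'c', 'e', 'b']
'b': index 3 in ['d', 'c', 'e', 'b'] -> ['b', 'd', 'c', 'e']
'c': index 2 in ['b', 'd', 'c', 'e'] -> ['c', 'b', 'd', 'e']
'c': index 0 in ['c', 'b', 'd', 'e'] -> ['c', 'b', 'd', 'e']
'c': index 0 in ['c', 'b', 'd', 'e'] -> ['c', 'b', 'd', 'e']
'd': index 2 in ['c', 'b', 'd', 'e'] -> ['d', 'c', 'b', 'e']
'c': index 1 in ['d', 'c', 'b', 'e'] -> ['c', 'd', 'b', 'e']
'd': index 1 in ['c', 'd', 'b', 'e'] -> ['d', 'c', 'b', 'e']


Output: [3, 2, 3, 3, 2, 0, 0, 2, 1, 1]


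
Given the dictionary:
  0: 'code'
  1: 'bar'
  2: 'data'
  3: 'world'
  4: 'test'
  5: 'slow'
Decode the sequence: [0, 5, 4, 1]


Look up each index in the dictionary:
  0 -> 'code'
  5 -> 'slow'
  4 -> 'test'
  1 -> 'bar'

Decoded: "code slow test bar"


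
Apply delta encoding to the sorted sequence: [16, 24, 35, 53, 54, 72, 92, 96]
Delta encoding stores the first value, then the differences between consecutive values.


First value: 16
Deltas:
  24 - 16 = 8
  35 - 24 = 11
  53 - 35 = 18
  54 - 53 = 1
  72 - 54 = 18
  92 - 72 = 20
  96 - 92 = 4


Delta encoded: [16, 8, 11, 18, 1, 18, 20, 4]


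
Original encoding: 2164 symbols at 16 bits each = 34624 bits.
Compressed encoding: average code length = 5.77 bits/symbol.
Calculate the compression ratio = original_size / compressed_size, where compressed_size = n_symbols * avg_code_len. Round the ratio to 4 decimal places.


original_size = n_symbols * orig_bits = 2164 * 16 = 34624 bits
compressed_size = n_symbols * avg_code_len = 2164 * 5.77 = 12486.28 bits
ratio = original_size / compressed_size = 34624 / 12486.28 = 2.773

Compression ratio = 2.773


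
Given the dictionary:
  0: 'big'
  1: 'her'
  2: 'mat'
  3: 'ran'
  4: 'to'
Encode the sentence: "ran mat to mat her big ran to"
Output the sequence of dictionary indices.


Look up each word in the dictionary:
  'ran' -> 3
  'mat' -> 2
  'to' -> 4
  'mat' -> 2
  'her' -> 1
  'big' -> 0
  'ran' -> 3
  'to' -> 4

Encoded: [3, 2, 4, 2, 1, 0, 3, 4]


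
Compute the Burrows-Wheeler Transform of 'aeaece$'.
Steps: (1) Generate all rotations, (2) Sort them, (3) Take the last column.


Rotations (sorted):
  0: $aeaece -> last char: e
  1: aeaece$ -> last char: $
  2: aece$ae -> last char: e
  3: ce$aeae -> last char: e
  4: e$aeaec -> last char: c
  5: eaece$a -> last char: a
  6: ece$aea -> last char: a


BWT = e$eecaa


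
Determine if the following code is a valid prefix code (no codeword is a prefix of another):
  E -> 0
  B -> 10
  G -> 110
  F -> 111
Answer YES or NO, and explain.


Checking each pair (does one codeword prefix another?):
  E='0' vs B='10': no prefix
  E='0' vs G='110': no prefix
  E='0' vs F='111': no prefix
  B='10' vs E='0': no prefix
  B='10' vs G='110': no prefix
  B='10' vs F='111': no prefix
  G='110' vs E='0': no prefix
  G='110' vs B='10': no prefix
  G='110' vs F='111': no prefix
  F='111' vs E='0': no prefix
  F='111' vs B='10': no prefix
  F='111' vs G='110': no prefix
No violation found over all pairs.

YES -- this is a valid prefix code. No codeword is a prefix of any other codeword.


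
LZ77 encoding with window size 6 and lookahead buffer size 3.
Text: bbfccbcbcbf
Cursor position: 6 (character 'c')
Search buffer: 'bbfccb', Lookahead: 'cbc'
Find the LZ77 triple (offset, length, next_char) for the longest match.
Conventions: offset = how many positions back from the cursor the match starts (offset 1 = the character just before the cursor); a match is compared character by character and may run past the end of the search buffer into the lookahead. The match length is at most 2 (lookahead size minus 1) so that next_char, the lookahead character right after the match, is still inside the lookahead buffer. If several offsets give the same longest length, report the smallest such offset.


Try each offset into the search buffer:
  offset=1 (pos 5, char 'b'): match length 0
  offset=2 (pos 4, char 'c'): match length 2
  offset=3 (pos 3, char 'c'): match length 1
  offset=4 (pos 2, char 'f'): match length 0
  offset=5 (pos 1, char 'b'): match length 0
  offset=6 (pos 0, char 'b'): match length 0
Longest match has length 2 at offset 2.
next_char = character at position 6 + 2 = 8 -> 'c'

Best match: offset=2, length=2 (matching 'cb' starting at position 4)
LZ77 triple: (2, 2, 'c')


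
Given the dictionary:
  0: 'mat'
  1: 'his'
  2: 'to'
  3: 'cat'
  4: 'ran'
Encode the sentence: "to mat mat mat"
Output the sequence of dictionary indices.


Look up each word in the dictionary:
  'to' -> 2
  'mat' -> 0
  'mat' -> 0
  'mat' -> 0

Encoded: [2, 0, 0, 0]


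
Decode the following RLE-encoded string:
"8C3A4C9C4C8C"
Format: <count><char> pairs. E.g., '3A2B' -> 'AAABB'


Expanding each <count><char> pair:
  8C -> 'CCCCCCCC'
  3A -> 'AAA'
  4C -> 'CCCC'
  9C -> 'CCCCCCCCC'
  4C -> 'CCCC'
  8C -> 'CCCCCCCC'

Decoded = CCCCCCCCAAACCCCCCCCCCCCCCCCCCCCCCCCC


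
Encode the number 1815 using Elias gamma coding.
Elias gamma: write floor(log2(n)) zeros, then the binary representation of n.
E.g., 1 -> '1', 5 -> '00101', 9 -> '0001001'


num_bits = floor(log2(1815)) + 1 = 11
leading_zeros = num_bits - 1 = 10
binary(1815) = 11100010111

Elias gamma(1815) = '0000000000' + '11100010111' = 000000000011100010111 (21 bits)


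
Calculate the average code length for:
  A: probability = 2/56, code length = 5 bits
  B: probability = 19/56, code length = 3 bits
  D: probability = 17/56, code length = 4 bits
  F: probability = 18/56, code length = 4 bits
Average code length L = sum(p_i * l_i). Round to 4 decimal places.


Weighted contributions p_i * l_i:
  A: (2/56) * 5 = 10/56
  B: (19/56) * 3 = 57/56
  D: (17/56) * 4 = 68/56
  F: (18/56) * 4 = 72/56
Sum = (10 + 57 + 68 + 72)/56 = 207/56

L = 207/56 = 3.6964 bits/symbol


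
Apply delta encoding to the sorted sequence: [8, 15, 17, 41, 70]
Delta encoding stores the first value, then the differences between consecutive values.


First value: 8
Deltas:
  15 - 8 = 7
  17 - 15 = 2
  41 - 17 = 24
  70 - 41 = 29


Delta encoded: [8, 7, 2, 24, 29]


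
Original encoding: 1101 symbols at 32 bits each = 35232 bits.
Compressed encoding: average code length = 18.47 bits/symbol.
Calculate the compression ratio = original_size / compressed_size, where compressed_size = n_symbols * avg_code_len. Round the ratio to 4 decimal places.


original_size = n_symbols * orig_bits = 1101 * 32 = 35232 bits
compressed_size = n_symbols * avg_code_len = 1101 * 18.47 = 20335.47 bits
ratio = original_size / compressed_size = 35232 / 20335.47 = 1.7325

Compression ratio = 1.7325


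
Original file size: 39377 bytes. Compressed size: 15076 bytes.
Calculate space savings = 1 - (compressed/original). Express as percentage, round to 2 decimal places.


ratio = compressed/original = 15076/39377 = 0.382863
savings = 1 - ratio = 1 - 0.382863 = 0.617137
as a percentage: 0.617137 * 100 = 61.71%

Space savings = 1 - 15076/39377 = 61.71%


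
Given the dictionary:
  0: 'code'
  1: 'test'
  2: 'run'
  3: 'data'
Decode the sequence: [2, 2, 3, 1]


Look up each index in the dictionary:
  2 -> 'run'
  2 -> 'run'
  3 -> 'data'
  1 -> 'test'

Decoded: "run run data test"


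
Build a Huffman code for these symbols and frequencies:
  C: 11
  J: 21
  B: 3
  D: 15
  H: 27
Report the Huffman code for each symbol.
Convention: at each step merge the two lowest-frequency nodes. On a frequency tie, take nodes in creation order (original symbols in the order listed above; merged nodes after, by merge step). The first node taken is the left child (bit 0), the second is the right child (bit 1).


Huffman tree construction:
Step 1: Merge B(3) + C(11) = 14
Step 2: Merge (B+C)(14) + D(15) = 29
Step 3: Merge J(21) + H(27) = 48
Step 4: Merge ((B+C)+D)(29) + (J+H)(48) = 77
Read each symbol's code off the tree from the root (left child = 0, right child = 1).

Codes:
  C: 001 (length 3)
  J: 10 (length 2)
  B: 000 (length 3)
  D: 01 (length 2)
  H: 11 (length 2)
Average code length: 168/77 = 2.1818 bits/symbol


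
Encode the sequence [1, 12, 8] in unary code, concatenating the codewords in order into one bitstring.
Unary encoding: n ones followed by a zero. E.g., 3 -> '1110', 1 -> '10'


Encode each number as n ones followed by a terminating 0:
  1 -> 10 (2 bits)
  12 -> 1111111111110 (13 bits)
  8 -> 111111110 (9 bits)
Total length = 2 + 13 + 9 = 24 bits.

Unary([1, 12, 8]) = 101111111111110111111110 (24 bits)


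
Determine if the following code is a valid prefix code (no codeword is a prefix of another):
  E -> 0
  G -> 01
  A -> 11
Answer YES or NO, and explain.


Checking each pair (does one codeword prefix another?):
  E='0' vs G='01': prefix -- VIOLATION

NO -- this is NOT a valid prefix code. E (0) is a prefix of G (01).


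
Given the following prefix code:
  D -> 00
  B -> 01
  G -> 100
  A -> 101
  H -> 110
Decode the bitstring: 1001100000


Decoding step by step:
Bits 100 -> G
Bits 110 -> H
Bits 00 -> D
Bits 00 -> D


Decoded message: GHDD


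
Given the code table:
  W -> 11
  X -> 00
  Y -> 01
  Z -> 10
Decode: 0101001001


Decoding:
01 -> Y
01 -> Y
00 -> X
10 -> Z
01 -> Y


Result: YYXZY


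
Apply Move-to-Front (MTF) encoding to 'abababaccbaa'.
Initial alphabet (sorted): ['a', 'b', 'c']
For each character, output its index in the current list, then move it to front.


MTF encoding:
'a': index 0 in ['a', 'b', 'c'] -> ['a', 'b', 'c']
'b': index 1 in ['a', 'b', 'c'] -> ['b', 'a', 'c']
'a': index 1 in ['b', 'a', 'c'] -> ['a', 'b', 'c']
'b': index 1 in ['a', 'b', 'c'] -> ['b', 'a', 'c']
'a': index 1 in ['b', 'a', 'c'] -> ['a', 'b', 'c']
'b': index 1 in ['a', 'b', 'c'] -> ['b', 'a', 'c']
'a': index 1 in ['b', 'a', 'c'] -> ['a', 'b', 'c']
'c': index 2 in ['a', 'b', 'c'] -> ['c', 'a', 'b']
'c': index 0 in ['c', 'a', 'b'] -> ['c', 'a', 'b']
'b': index 2 in ['c', 'a', 'b'] -> ['b', 'c', 'a']
'a': index 2 in ['b', 'c', 'a'] -> ['a', 'b', 'c']
'a': index 0 in ['a', 'b', 'c'] -> ['a', 'b', 'c']


Output: [0, 1, 1, 1, 1, 1, 1, 2, 0, 2, 2, 0]


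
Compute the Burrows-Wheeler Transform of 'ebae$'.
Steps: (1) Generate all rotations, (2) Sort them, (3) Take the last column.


Rotations (sorted):
  0: $ebae -> last char: e
  1: ae$eb -> last char: b
  2: bae$e -> last char: e
  3: e$eba -> last char: a
  4: ebae$ -> last char: $


BWT = ebea$


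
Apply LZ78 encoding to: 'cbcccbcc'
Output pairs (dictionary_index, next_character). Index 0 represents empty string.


LZ78 encoding steps:
Dictionary: {0: ''}
Step 1: w='' (idx 0), next='c' -> output (0, 'c'), add 'c' as idx 1
Step 2: w='' (idx 0), next='b' -> output (0, 'b'), add 'b' as idx 2
Step 3: w='c' (idx 1), next='c' -> output (1, 'c'), add 'cc' as idx 3
Step 4: w='c' (idx 1), next='b' -> output (1, 'b'), add 'cb' as idx 4
Step 5: w='cc' (idx 3), end of input -> output (3, '')


Encoded: [(0, 'c'), (0, 'b'), (1, 'c'), (1, 'b'), (3, '')]


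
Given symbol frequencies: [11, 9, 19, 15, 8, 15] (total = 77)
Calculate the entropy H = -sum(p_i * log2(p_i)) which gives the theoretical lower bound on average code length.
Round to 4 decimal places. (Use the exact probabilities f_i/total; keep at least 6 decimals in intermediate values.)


Per-symbol terms -p_i * log2(p_i) with p_i = f_i/77:
  p = 11/77 = 0.142857: log2(p) = -2.807355, -p*log2(p) = 0.401051
  p = 9/77 = 0.116883: log2(p) = -3.096862, -p*log2(p) = 0.361971
  p = 19/77 = 0.246753: log2(p) = -2.018859, -p*log2(p) = 0.498160
  p = 15/77 = 0.194805: log2(p) = -2.359896, -p*log2(p) = 0.459720
  p = 8/77 = 0.103896: log2(p) = -3.266787, -p*log2(p) = 0.339406
  p = 15/77 = 0.194805: log2(p) = -2.359896, -p*log2(p) = 0.459720
H = 0.401051 + 0.361971 + 0.498160 + 0.459720 + 0.339406 + 0.459720 = 2.520028

H = 2.52 bits/symbol


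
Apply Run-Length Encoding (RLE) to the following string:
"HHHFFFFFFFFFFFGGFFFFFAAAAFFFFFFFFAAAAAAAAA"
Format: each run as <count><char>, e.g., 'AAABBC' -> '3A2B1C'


Scanning runs left to right:
  i=0: run of 'H' x 3 -> '3H'
  i=3: run of 'F' x 11 -> '11F'
  i=14: run of 'G' x 2 -> '2G'
  i=16: run of 'F' x 5 -> '5F'
  i=21: run of 'A' x 4 -> '4A'
  i=25: run of 'F' x 8 -> '8F'
  i=33: run of 'A' x 9 -> '9A'

RLE = 3H11F2G5F4A8F9A


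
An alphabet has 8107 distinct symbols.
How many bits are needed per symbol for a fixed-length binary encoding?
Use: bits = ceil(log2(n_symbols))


log2(8107) = 12.985
Bracket: 2^12 = 4096 < 8107 <= 2^13 = 8192
So ceil(log2(8107)) = 13

bits = ceil(log2(8107)) = ceil(12.985) = 13 bits


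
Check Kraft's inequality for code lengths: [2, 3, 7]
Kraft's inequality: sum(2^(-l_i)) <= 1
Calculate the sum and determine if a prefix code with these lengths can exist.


Sum = 2^(-2) + 2^(-3) + 2^(-7)
    = 0.25 + 0.125 + 0.0078125
    = 49/128 = 0.3828125
Since 0.3828125 <= 1, Kraft's inequality IS satisfied.
A prefix code with these lengths CAN exist.

Kraft sum = 0.3828125. Satisfied.


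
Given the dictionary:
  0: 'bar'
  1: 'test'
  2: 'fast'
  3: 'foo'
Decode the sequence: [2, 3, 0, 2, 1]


Look up each index in the dictionary:
  2 -> 'fast'
  3 -> 'foo'
  0 -> 'bar'
  2 -> 'fast'
  1 -> 'test'

Decoded: "fast foo bar fast test"


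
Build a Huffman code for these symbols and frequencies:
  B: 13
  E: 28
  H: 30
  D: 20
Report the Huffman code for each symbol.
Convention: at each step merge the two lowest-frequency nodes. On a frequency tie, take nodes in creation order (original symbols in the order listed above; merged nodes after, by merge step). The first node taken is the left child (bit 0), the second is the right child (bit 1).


Huffman tree construction:
Step 1: Merge B(13) + D(20) = 33
Step 2: Merge E(28) + H(30) = 58
Step 3: Merge (B+D)(33) + (E+H)(58) = 91
Read each symbol's code off the tree from the root (left child = 0, right child = 1).

Codes:
  B: 00 (length 2)
  E: 10 (length 2)
  H: 11 (length 2)
  D: 01 (length 2)
Average code length: 182/91 = 2.0000 bits/symbol


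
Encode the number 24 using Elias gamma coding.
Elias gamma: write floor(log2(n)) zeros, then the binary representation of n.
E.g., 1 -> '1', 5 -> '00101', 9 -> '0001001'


num_bits = floor(log2(24)) + 1 = 5
leading_zeros = num_bits - 1 = 4
binary(24) = 11000

Elias gamma(24) = '0000' + '11000' = 000011000 (9 bits)


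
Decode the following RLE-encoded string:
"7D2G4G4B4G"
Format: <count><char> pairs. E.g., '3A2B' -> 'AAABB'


Expanding each <count><char> pair:
  7D -> 'DDDDDDD'
  2G -> 'GG'
  4G -> 'GGGG'
  4B -> 'BBBB'
  4G -> 'GGGG'

Decoded = DDDDDDDGGGGGGBBBBGGGG


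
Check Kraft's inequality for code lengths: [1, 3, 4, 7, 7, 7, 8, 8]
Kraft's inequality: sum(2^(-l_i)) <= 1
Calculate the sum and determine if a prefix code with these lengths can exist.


Sum = 2^(-1) + 2^(-3) + 2^(-4) + 2^(-7) + 2^(-7) + 2^(-7) + 2^(-8) + 2^(-8)
    = 0.5 + 0.125 + 0.0625 + 0.0078125 + 0.0078125 + 0.0078125 + 0.00390625 + 0.00390625
    = 184/256 = 0.71875
Since 0.71875 <= 1, Kraft's inequality IS satisfied.
A prefix code with these lengths CAN exist.

Kraft sum = 0.71875. Satisfied.


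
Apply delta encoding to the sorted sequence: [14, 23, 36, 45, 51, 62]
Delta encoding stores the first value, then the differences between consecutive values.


First value: 14
Deltas:
  23 - 14 = 9
  36 - 23 = 13
  45 - 36 = 9
  51 - 45 = 6
  62 - 51 = 11


Delta encoded: [14, 9, 13, 9, 6, 11]


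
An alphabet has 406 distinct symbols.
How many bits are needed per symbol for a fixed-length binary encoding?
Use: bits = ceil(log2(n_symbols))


log2(406) = 8.6653
Bracket: 2^8 = 256 < 406 <= 2^9 = 512
So ceil(log2(406)) = 9

bits = ceil(log2(406)) = ceil(8.6653) = 9 bits


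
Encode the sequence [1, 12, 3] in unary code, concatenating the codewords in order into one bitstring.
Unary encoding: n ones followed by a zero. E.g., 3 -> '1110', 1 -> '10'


Encode each number as n ones followed by a terminating 0:
  1 -> 10 (2 bits)
  12 -> 1111111111110 (13 bits)
  3 -> 1110 (4 bits)
Total length = 2 + 13 + 4 = 19 bits.

Unary([1, 12, 3]) = 1011111111111101110 (19 bits)


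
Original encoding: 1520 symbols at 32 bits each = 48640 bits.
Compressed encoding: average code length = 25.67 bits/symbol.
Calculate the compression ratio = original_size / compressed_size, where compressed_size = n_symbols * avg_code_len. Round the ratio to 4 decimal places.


original_size = n_symbols * orig_bits = 1520 * 32 = 48640 bits
compressed_size = n_symbols * avg_code_len = 1520 * 25.67 = 39018.4 bits
ratio = original_size / compressed_size = 48640 / 39018.4 = 1.2466

Compression ratio = 1.2466


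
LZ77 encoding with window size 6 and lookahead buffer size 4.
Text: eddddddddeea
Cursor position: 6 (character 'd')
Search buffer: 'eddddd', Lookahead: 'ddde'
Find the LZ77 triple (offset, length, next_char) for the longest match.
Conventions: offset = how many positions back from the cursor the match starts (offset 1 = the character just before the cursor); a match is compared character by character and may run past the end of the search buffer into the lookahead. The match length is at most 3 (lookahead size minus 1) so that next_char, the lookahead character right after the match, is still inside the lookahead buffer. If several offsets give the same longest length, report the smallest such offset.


Try each offset into the search buffer:
  offset=1 (pos 5, char 'd'): match length 3
  offset=2 (pos 4, char 'd'): match length 3
  offset=3 (pos 3, char 'd'): match length 3
  offset=4 (pos 2, char 'd'): match length 3
  offset=5 (pos 1, char 'd'): match length 3
  offset=6 (pos 0, char 'e'): match length 0
Longest match has length 3, found at offsets 1, 2, 3, 4, 5; take the smallest, offset 1.
next_char = character at position 6 + 3 = 9 -> 'e'

Best match: offset=1, length=3 (matching 'ddd' starting at position 5)
LZ77 triple: (1, 3, 'e')


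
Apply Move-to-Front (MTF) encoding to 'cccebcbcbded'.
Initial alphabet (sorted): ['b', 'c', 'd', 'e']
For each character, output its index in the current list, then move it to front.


MTF encoding:
'c': index 1 in ['b', 'c', 'd', 'e'] -> ['c', 'b', 'd', 'e']
'c': index 0 in ['c', 'b', 'd', 'e'] -> ['c', 'b', 'd', 'e']
'c': index 0 in ['c', 'b', 'd', 'e'] -> ['c', 'b', 'd', 'e']
'e': index 3 in ['c', 'b', 'd', 'e'] -> ['e', 'c', 'b', 'd']
'b': index 2 in ['e', 'c', 'b', 'd'] -> ['b', 'e', 'c', 'd']
'c': index 2 in ['b', 'e', 'c', 'd'] -> ['c', 'b', 'e', 'd']
'b': index 1 in ['c', 'b', 'e', 'd'] -> ['b', 'c', 'e', 'd']
'c': index 1 in ['b', 'c', 'e', 'd'] -> ['c', 'b', 'e', 'd']
'b': index 1 in ['c', 'b', 'e', 'd'] -> ['b', 'c', 'e', 'd']
'd': index 3 in ['b', 'c', 'e', 'd'] -> ['d', 'b', 'c', 'e']
'e': index 3 in ['d', 'b', 'c', 'e'] -> ['e', 'd', 'b', 'c']
'd': index 1 in ['e', 'd', 'b', 'c'] -> ['d', 'e', 'b', 'c']


Output: [1, 0, 0, 3, 2, 2, 1, 1, 1, 3, 3, 1]


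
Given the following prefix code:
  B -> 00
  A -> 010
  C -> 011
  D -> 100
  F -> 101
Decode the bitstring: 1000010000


Decoding step by step:
Bits 100 -> D
Bits 00 -> B
Bits 100 -> D
Bits 00 -> B


Decoded message: DBDB


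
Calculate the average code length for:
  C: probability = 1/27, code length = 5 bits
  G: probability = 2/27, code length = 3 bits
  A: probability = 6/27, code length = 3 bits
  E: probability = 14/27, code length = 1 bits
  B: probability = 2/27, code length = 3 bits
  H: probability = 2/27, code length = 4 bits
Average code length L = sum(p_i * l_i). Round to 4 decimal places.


Weighted contributions p_i * l_i:
  C: (1/27) * 5 = 5/27
  G: (2/27) * 3 = 6/27
  A: (6/27) * 3 = 18/27
  E: (14/27) * 1 = 14/27
  B: (2/27) * 3 = 6/27
  H: (2/27) * 4 = 8/27
Sum = (5 + 6 + 18 + 14 + 6 + 8)/27 = 57/27

L = 57/27 = 2.1111 bits/symbol


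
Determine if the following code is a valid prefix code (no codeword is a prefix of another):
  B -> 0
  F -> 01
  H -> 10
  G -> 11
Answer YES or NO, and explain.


Checking each pair (does one codeword prefix another?):
  B='0' vs F='01': prefix -- VIOLATION

NO -- this is NOT a valid prefix code. B (0) is a prefix of F (01).


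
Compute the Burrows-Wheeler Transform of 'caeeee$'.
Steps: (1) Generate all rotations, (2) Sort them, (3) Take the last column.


Rotations (sorted):
  0: $caeeee -> last char: e
  1: aeeee$c -> last char: c
  2: caeeee$ -> last char: $
  3: e$caeee -> last char: e
  4: ee$caee -> last char: e
  5: eee$cae -> last char: e
  6: eeee$ca -> last char: a


BWT = ec$eeea


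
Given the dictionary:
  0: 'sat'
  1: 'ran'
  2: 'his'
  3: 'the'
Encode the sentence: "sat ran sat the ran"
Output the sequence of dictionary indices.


Look up each word in the dictionary:
  'sat' -> 0
  'ran' -> 1
  'sat' -> 0
  'the' -> 3
  'ran' -> 1

Encoded: [0, 1, 0, 3, 1]


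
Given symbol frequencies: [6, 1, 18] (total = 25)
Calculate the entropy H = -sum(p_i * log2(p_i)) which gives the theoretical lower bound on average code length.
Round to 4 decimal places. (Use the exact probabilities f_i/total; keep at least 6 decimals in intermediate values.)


Per-symbol terms -p_i * log2(p_i) with p_i = f_i/25:
  p = 6/25 = 0.240000: log2(p) = -2.058894, -p*log2(p) = 0.494134
  p = 1/25 = 0.040000: log2(p) = -4.643856, -p*log2(p) = 0.185754
  p = 18/25 = 0.720000: log2(p) = -0.473931, -p*log2(p) = 0.341230
H = 0.494134 + 0.185754 + 0.341230 = 1.021118

H = 1.0211 bits/symbol


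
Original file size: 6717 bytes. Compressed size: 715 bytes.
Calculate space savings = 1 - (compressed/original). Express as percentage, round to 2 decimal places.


ratio = compressed/original = 715/6717 = 0.106446
savings = 1 - ratio = 1 - 0.106446 = 0.893554
as a percentage: 0.893554 * 100 = 89.36%

Space savings = 1 - 715/6717 = 89.36%


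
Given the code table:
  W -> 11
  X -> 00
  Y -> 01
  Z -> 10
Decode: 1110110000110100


Decoding:
11 -> W
10 -> Z
11 -> W
00 -> X
00 -> X
11 -> W
01 -> Y
00 -> X


Result: WZWXXWYX


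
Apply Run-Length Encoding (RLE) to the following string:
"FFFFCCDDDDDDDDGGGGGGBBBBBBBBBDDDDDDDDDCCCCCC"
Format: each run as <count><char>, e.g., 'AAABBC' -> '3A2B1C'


Scanning runs left to right:
  i=0: run of 'F' x 4 -> '4F'
  i=4: run of 'C' x 2 -> '2C'
  i=6: run of 'D' x 8 -> '8D'
  i=14: run of 'G' x 6 -> '6G'
  i=20: run of 'B' x 9 -> '9B'
  i=29: run of 'D' x 9 -> '9D'
  i=38: run of 'C' x 6 -> '6C'

RLE = 4F2C8D6G9B9D6C


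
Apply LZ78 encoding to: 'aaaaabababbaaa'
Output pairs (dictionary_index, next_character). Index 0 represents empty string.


LZ78 encoding steps:
Dictionary: {0: ''}
Step 1: w='' (idx 0), next='a' -> output (0, 'a'), add 'a' as idx 1
Step 2: w='a' (idx 1), next='a' -> output (1, 'a'), add 'aa' as idx 2
Step 3: w='aa' (idx 2), next='b' -> output (2, 'b'), add 'aab' as idx 3
Step 4: w='a' (idx 1), next='b' -> output (1, 'b'), add 'ab' as idx 4
Step 5: w='ab' (idx 4), next='b' -> output (4, 'b'), add 'abb' as idx 5
Step 6: w='aa' (idx 2), next='a' -> output (2, 'a'), add 'aaa' as idx 6


Encoded: [(0, 'a'), (1, 'a'), (2, 'b'), (1, 'b'), (4, 'b'), (2, 'a')]


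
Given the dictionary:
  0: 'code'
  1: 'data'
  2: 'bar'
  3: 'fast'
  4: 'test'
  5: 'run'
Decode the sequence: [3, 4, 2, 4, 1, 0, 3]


Look up each index in the dictionary:
  3 -> 'fast'
  4 -> 'test'
  2 -> 'bar'
  4 -> 'test'
  1 -> 'data'
  0 -> 'code'
  3 -> 'fast'

Decoded: "fast test bar test data code fast"


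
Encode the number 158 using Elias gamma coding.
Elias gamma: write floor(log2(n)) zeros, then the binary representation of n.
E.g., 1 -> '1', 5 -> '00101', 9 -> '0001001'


num_bits = floor(log2(158)) + 1 = 8
leading_zeros = num_bits - 1 = 7
binary(158) = 10011110

Elias gamma(158) = '0000000' + '10011110' = 000000010011110 (15 bits)


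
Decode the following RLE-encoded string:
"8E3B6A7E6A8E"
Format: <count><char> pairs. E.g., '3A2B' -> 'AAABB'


Expanding each <count><char> pair:
  8E -> 'EEEEEEEE'
  3B -> 'BBB'
  6A -> 'AAAAAA'
  7E -> 'EEEEEEE'
  6A -> 'AAAAAA'
  8E -> 'EEEEEEEE'

Decoded = EEEEEEEEBBBAAAAAAEEEEEEEAAAAAAEEEEEEEE


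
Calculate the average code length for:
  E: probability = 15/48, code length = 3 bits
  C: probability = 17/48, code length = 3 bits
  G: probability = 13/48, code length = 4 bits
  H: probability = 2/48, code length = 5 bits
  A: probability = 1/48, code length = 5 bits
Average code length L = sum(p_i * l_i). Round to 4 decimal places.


Weighted contributions p_i * l_i:
  E: (15/48) * 3 = 45/48
  C: (17/48) * 3 = 51/48
  G: (13/48) * 4 = 52/48
  H: (2/48) * 5 = 10/48
  A: (1/48) * 5 = 5/48
Sum = (45 + 51 + 52 + 10 + 5)/48 = 163/48

L = 163/48 = 3.3958 bits/symbol


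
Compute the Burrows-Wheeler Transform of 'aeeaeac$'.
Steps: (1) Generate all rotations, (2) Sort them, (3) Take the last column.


Rotations (sorted):
  0: $aeeaeac -> last char: c
  1: ac$aeeae -> last char: e
  2: aeac$aee -> last char: e
  3: aeeaeac$ -> last char: $
  4: c$aeeaea -> last char: a
  5: eac$aeea -> last char: a
  6: eaeac$ae -> last char: e
  7: eeaeac$a -> last char: a


BWT = cee$aaea


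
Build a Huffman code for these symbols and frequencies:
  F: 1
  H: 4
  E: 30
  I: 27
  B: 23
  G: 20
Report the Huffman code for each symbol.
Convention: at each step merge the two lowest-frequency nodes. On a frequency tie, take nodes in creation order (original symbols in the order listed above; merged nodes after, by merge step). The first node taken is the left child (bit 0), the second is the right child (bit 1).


Huffman tree construction:
Step 1: Merge F(1) + H(4) = 5
Step 2: Merge (F+H)(5) + G(20) = 25
Step 3: Merge B(23) + ((F+H)+G)(25) = 48
Step 4: Merge I(27) + E(30) = 57
Step 5: Merge (B+((F+H)+G))(48) + (I+E)(57) = 105
Read each symbol's code off the tree from the root (left child = 0, right child = 1).

Codes:
  F: 0100 (length 4)
  H: 0101 (length 4)
  E: 11 (length 2)
  I: 10 (length 2)
  B: 00 (length 2)
  G: 011 (length 3)
Average code length: 240/105 = 2.2857 bits/symbol


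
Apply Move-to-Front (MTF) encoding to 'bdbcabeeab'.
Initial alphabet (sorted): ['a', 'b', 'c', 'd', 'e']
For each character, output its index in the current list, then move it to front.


MTF encoding:
'b': index 1 in ['a', 'b', 'c', 'd', 'e'] -> ['b', 'a', 'c', 'd', 'e']
'd': index 3 in ['b', 'a', 'c', 'd', 'e'] -> ['d', 'b', 'a', 'c', 'e']
'b': index 1 in ['d', 'b', 'a', 'c', 'e'] -> ['b', 'd', 'a', 'c', 'e']
'c': index 3 in ['b', 'd', 'a', 'c', 'e'] -> ['c', 'b', 'd', 'a', 'e']
'a': index 3 in ['c', 'b', 'd', 'a', 'e'] -> ['a', 'c', 'b', 'd', 'e']
'b': index 2 in ['a', 'c', 'b', 'd', 'e'] -> ['b', 'a', 'c', 'd', 'e']
'e': index 4 in ['b', 'a', 'c', 'd', 'e'] -> ['e', 'b', 'a', 'c', 'd']
'e': index 0 in ['e', 'b', 'a', 'c', 'd'] -> ['e', 'b', 'a', 'c', 'd']
'a': index 2 in ['e', 'b', 'a', 'c', 'd'] -> ['a', 'e', 'b', 'c', 'd']
'b': index 2 in ['a', 'e', 'b', 'c', 'd'] -> ['b', 'a', 'e', 'c', 'd']


Output: [1, 3, 1, 3, 3, 2, 4, 0, 2, 2]


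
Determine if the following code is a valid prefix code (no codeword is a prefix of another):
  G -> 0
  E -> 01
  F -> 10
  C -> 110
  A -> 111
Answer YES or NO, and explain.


Checking each pair (does one codeword prefix another?):
  G='0' vs E='01': prefix -- VIOLATION

NO -- this is NOT a valid prefix code. G (0) is a prefix of E (01).


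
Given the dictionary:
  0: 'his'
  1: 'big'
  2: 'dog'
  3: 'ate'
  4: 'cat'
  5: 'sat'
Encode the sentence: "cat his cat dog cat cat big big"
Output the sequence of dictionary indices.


Look up each word in the dictionary:
  'cat' -> 4
  'his' -> 0
  'cat' -> 4
  'dog' -> 2
  'cat' -> 4
  'cat' -> 4
  'big' -> 1
  'big' -> 1

Encoded: [4, 0, 4, 2, 4, 4, 1, 1]


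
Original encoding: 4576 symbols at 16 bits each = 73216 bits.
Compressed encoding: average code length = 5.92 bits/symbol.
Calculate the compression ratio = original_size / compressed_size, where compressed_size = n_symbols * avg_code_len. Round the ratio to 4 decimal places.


original_size = n_symbols * orig_bits = 4576 * 16 = 73216 bits
compressed_size = n_symbols * avg_code_len = 4576 * 5.92 = 27089.92 bits
ratio = original_size / compressed_size = 73216 / 27089.92 = 2.7027

Compression ratio = 2.7027


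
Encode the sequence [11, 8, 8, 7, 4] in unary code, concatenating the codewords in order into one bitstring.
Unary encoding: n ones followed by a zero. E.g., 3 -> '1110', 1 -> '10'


Encode each number as n ones followed by a terminating 0:
  11 -> 111111111110 (12 bits)
  8 -> 111111110 (9 bits)
  8 -> 111111110 (9 bits)
  7 -> 11111110 (8 bits)
  4 -> 11110 (5 bits)
Total length = 12 + 9 + 9 + 8 + 5 = 43 bits.

Unary([11, 8, 8, 7, 4]) = 1111111111101111111101111111101111111011110 (43 bits)


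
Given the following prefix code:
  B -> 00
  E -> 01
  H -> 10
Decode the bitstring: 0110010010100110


Decoding step by step:
Bits 01 -> E
Bits 10 -> H
Bits 01 -> E
Bits 00 -> B
Bits 10 -> H
Bits 10 -> H
Bits 01 -> E
Bits 10 -> H


Decoded message: EHEBHHEH


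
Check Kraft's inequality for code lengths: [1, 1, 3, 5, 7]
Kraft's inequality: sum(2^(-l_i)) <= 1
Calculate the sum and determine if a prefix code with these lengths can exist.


Sum = 2^(-1) + 2^(-1) + 2^(-3) + 2^(-5) + 2^(-7)
    = 0.5 + 0.5 + 0.125 + 0.03125 + 0.0078125
    = 149/128 = 1.1640625
Since 1.1640625 > 1, Kraft's inequality is NOT satisfied.
A prefix code with these lengths CANNOT exist.

Kraft sum = 1.1640625. Not satisfied.


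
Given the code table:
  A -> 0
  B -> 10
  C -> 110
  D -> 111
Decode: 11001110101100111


Decoding:
110 -> C
0 -> A
111 -> D
0 -> A
10 -> B
110 -> C
0 -> A
111 -> D


Result: CADABCAD


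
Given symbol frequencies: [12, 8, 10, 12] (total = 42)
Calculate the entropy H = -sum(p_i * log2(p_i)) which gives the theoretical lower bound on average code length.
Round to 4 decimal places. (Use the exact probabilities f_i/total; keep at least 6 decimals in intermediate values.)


Per-symbol terms -p_i * log2(p_i) with p_i = f_i/42:
  p = 12/42 = 0.285714: log2(p) = -1.807355, -p*log2(p) = 0.516387
  p = 8/42 = 0.190476: log2(p) = -2.392317, -p*log2(p) = 0.455680
  p = 10/42 = 0.238095: log2(p) = -2.070389, -p*log2(p) = 0.492950
  p = 12/42 = 0.285714: log2(p) = -1.807355, -p*log2(p) = 0.516387
H = 0.516387 + 0.455680 + 0.492950 + 0.516387 = 1.981404

H = 1.9814 bits/symbol


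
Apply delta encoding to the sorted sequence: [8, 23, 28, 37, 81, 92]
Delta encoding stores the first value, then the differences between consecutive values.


First value: 8
Deltas:
  23 - 8 = 15
  28 - 23 = 5
  37 - 28 = 9
  81 - 37 = 44
  92 - 81 = 11


Delta encoded: [8, 15, 5, 9, 44, 11]


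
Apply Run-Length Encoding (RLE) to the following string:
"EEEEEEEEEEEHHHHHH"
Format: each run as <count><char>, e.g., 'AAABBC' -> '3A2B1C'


Scanning runs left to right:
  i=0: run of 'E' x 11 -> '11E'
  i=11: run of 'H' x 6 -> '6H'

RLE = 11E6H


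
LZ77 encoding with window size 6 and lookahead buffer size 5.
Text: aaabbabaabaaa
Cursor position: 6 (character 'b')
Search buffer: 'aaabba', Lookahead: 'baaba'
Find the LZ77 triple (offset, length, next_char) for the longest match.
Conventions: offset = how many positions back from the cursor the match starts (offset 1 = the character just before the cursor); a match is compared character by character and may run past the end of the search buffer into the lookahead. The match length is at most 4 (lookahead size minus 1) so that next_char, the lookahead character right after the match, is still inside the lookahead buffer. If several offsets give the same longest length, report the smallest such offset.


Try each offset into the search buffer:
  offset=1 (pos 5, char 'a'): match length 0
  offset=2 (pos 4, char 'b'): match length 2
  offset=3 (pos 3, char 'b'): match length 1
  offset=4 (pos 2, char 'a'): match length 0
  offset=5 (pos 1, char 'a'): match length 0
  offset=6 (pos 0, char 'a'): match length 0
Longest match has length 2 at offset 2.
next_char = character at position 6 + 2 = 8 -> 'a'

Best match: offset=2, length=2 (matching 'ba' starting at position 4)
LZ77 triple: (2, 2, 'a')


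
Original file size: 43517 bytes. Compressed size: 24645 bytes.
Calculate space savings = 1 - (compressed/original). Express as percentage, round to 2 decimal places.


ratio = compressed/original = 24645/43517 = 0.56633
savings = 1 - ratio = 1 - 0.56633 = 0.43367
as a percentage: 0.43367 * 100 = 43.37%

Space savings = 1 - 24645/43517 = 43.37%


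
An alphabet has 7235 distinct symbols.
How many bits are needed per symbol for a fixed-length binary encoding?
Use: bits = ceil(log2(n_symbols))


log2(7235) = 12.8208
Bracket: 2^12 = 4096 < 7235 <= 2^13 = 8192
So ceil(log2(7235)) = 13

bits = ceil(log2(7235)) = ceil(12.8208) = 13 bits


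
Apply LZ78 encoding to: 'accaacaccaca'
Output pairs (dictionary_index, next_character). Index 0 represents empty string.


LZ78 encoding steps:
Dictionary: {0: ''}
Step 1: w='' (idx 0), next='a' -> output (0, 'a'), add 'a' as idx 1
Step 2: w='' (idx 0), next='c' -> output (0, 'c'), add 'c' as idx 2
Step 3: w='c' (idx 2), next='a' -> output (2, 'a'), add 'ca' as idx 3
Step 4: w='a' (idx 1), next='c' -> output (1, 'c'), add 'ac' as idx 4
Step 5: w='ac' (idx 4), next='c' -> output (4, 'c'), add 'acc' as idx 5
Step 6: w='ac' (idx 4), next='a' -> output (4, 'a'), add 'aca' as idx 6


Encoded: [(0, 'a'), (0, 'c'), (2, 'a'), (1, 'c'), (4, 'c'), (4, 'a')]
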